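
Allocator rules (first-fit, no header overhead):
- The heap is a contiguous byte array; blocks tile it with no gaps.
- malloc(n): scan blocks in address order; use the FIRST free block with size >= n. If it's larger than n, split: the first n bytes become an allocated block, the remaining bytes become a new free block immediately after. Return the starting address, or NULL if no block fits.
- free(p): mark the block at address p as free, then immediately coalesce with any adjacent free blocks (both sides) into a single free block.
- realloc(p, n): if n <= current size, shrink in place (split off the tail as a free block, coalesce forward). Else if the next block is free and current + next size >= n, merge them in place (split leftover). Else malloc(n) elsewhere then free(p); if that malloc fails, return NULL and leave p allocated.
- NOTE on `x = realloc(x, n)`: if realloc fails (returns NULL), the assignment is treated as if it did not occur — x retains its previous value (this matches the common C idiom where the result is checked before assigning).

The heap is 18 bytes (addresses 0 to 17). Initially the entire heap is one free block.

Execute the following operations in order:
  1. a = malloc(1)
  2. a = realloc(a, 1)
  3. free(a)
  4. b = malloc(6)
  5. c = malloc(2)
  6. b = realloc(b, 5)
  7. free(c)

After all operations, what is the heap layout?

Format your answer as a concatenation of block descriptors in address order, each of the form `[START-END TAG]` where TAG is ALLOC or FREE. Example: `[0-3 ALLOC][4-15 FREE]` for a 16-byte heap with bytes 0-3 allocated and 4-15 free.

Answer: [0-4 ALLOC][5-17 FREE]

Derivation:
Op 1: a = malloc(1) -> a = 0; heap: [0-0 ALLOC][1-17 FREE]
Op 2: a = realloc(a, 1) -> a = 0; heap: [0-0 ALLOC][1-17 FREE]
Op 3: free(a) -> (freed a); heap: [0-17 FREE]
Op 4: b = malloc(6) -> b = 0; heap: [0-5 ALLOC][6-17 FREE]
Op 5: c = malloc(2) -> c = 6; heap: [0-5 ALLOC][6-7 ALLOC][8-17 FREE]
Op 6: b = realloc(b, 5) -> b = 0; heap: [0-4 ALLOC][5-5 FREE][6-7 ALLOC][8-17 FREE]
Op 7: free(c) -> (freed c); heap: [0-4 ALLOC][5-17 FREE]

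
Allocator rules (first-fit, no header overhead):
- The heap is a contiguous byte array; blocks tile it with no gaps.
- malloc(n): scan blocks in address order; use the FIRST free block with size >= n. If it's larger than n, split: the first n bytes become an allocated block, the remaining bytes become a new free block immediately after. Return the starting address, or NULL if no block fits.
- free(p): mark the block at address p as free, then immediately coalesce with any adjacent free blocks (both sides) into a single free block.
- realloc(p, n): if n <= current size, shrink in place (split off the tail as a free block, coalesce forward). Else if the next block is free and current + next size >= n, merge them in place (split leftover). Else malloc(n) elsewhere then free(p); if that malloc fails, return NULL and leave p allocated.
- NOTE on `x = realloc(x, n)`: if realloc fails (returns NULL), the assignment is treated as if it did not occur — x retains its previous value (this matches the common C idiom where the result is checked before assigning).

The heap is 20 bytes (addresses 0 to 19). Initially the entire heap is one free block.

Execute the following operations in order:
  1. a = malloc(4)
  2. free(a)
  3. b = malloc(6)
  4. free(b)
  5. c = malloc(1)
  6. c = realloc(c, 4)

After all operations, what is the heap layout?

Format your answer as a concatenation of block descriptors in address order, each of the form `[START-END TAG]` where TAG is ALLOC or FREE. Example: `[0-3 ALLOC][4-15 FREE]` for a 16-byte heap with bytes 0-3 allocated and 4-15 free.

Op 1: a = malloc(4) -> a = 0; heap: [0-3 ALLOC][4-19 FREE]
Op 2: free(a) -> (freed a); heap: [0-19 FREE]
Op 3: b = malloc(6) -> b = 0; heap: [0-5 ALLOC][6-19 FREE]
Op 4: free(b) -> (freed b); heap: [0-19 FREE]
Op 5: c = malloc(1) -> c = 0; heap: [0-0 ALLOC][1-19 FREE]
Op 6: c = realloc(c, 4) -> c = 0; heap: [0-3 ALLOC][4-19 FREE]

Answer: [0-3 ALLOC][4-19 FREE]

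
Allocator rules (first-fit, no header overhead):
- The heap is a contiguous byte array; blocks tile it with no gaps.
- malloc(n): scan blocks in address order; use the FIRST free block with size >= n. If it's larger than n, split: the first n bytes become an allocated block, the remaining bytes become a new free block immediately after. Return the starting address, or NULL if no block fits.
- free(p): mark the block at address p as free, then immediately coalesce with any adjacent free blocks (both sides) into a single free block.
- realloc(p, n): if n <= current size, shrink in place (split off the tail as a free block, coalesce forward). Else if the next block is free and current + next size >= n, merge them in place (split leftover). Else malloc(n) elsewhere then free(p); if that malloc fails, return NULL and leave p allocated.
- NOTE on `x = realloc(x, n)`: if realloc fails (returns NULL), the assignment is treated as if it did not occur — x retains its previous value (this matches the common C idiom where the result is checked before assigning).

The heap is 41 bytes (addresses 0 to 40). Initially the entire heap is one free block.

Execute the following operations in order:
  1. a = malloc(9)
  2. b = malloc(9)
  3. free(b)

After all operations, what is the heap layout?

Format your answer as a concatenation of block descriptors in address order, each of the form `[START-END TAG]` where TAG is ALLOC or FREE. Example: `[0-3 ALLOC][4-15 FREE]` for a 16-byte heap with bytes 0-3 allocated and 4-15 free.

Op 1: a = malloc(9) -> a = 0; heap: [0-8 ALLOC][9-40 FREE]
Op 2: b = malloc(9) -> b = 9; heap: [0-8 ALLOC][9-17 ALLOC][18-40 FREE]
Op 3: free(b) -> (freed b); heap: [0-8 ALLOC][9-40 FREE]

Answer: [0-8 ALLOC][9-40 FREE]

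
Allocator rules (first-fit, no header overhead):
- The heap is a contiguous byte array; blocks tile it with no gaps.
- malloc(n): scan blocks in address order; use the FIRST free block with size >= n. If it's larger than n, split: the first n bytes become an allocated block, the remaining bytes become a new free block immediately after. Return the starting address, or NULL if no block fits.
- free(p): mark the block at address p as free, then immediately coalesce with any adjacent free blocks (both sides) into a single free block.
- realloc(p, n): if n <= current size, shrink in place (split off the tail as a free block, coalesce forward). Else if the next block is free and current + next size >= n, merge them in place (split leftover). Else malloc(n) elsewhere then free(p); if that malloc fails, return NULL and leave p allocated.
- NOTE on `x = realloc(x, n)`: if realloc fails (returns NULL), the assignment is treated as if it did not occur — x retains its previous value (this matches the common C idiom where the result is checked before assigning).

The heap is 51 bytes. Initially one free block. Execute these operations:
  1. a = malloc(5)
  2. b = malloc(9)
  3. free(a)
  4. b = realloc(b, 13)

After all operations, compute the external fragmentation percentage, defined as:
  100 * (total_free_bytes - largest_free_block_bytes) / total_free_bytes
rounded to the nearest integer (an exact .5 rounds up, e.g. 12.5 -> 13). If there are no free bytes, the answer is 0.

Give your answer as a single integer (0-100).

Answer: 13

Derivation:
Op 1: a = malloc(5) -> a = 0; heap: [0-4 ALLOC][5-50 FREE]
Op 2: b = malloc(9) -> b = 5; heap: [0-4 ALLOC][5-13 ALLOC][14-50 FREE]
Op 3: free(a) -> (freed a); heap: [0-4 FREE][5-13 ALLOC][14-50 FREE]
Op 4: b = realloc(b, 13) -> b = 5; heap: [0-4 FREE][5-17 ALLOC][18-50 FREE]
Free blocks: [5 33] total_free=38 largest=33 -> 100*(38-33)/38 = 500/38 ≈ 13.158 -> rounds to 13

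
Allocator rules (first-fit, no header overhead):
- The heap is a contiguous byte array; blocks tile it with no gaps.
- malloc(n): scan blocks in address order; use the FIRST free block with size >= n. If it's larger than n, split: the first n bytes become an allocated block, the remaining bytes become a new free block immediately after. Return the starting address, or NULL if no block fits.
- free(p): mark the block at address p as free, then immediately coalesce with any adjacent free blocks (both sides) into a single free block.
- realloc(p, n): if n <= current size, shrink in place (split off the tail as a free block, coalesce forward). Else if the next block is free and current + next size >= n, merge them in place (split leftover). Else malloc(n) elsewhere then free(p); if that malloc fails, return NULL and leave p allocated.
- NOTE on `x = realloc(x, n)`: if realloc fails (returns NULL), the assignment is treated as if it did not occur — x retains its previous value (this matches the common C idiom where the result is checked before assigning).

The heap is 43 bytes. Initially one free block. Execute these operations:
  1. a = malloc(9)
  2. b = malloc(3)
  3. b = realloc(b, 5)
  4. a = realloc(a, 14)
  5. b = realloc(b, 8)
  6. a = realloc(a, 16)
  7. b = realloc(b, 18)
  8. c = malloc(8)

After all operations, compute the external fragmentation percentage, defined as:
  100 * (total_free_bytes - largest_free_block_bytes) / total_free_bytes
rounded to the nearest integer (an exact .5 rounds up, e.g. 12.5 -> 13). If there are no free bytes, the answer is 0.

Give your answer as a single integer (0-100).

Op 1: a = malloc(9) -> a = 0; heap: [0-8 ALLOC][9-42 FREE]
Op 2: b = malloc(3) -> b = 9; heap: [0-8 ALLOC][9-11 ALLOC][12-42 FREE]
Op 3: b = realloc(b, 5) -> b = 9; heap: [0-8 ALLOC][9-13 ALLOC][14-42 FREE]
Op 4: a = realloc(a, 14) -> a = 14; heap: [0-8 FREE][9-13 ALLOC][14-27 ALLOC][28-42 FREE]
Op 5: b = realloc(b, 8) -> b = 0; heap: [0-7 ALLOC][8-13 FREE][14-27 ALLOC][28-42 FREE]
Op 6: a = realloc(a, 16) -> a = 14; heap: [0-7 ALLOC][8-13 FREE][14-29 ALLOC][30-42 FREE]
Op 7: b = realloc(b, 18) -> NULL (b unchanged); heap: [0-7 ALLOC][8-13 FREE][14-29 ALLOC][30-42 FREE]
Op 8: c = malloc(8) -> c = 30; heap: [0-7 ALLOC][8-13 FREE][14-29 ALLOC][30-37 ALLOC][38-42 FREE]
Free blocks: [6 5] total_free=11 largest=6 -> 100*(11-6)/11 = 500/11 ≈ 45.455 -> rounds to 45

Answer: 45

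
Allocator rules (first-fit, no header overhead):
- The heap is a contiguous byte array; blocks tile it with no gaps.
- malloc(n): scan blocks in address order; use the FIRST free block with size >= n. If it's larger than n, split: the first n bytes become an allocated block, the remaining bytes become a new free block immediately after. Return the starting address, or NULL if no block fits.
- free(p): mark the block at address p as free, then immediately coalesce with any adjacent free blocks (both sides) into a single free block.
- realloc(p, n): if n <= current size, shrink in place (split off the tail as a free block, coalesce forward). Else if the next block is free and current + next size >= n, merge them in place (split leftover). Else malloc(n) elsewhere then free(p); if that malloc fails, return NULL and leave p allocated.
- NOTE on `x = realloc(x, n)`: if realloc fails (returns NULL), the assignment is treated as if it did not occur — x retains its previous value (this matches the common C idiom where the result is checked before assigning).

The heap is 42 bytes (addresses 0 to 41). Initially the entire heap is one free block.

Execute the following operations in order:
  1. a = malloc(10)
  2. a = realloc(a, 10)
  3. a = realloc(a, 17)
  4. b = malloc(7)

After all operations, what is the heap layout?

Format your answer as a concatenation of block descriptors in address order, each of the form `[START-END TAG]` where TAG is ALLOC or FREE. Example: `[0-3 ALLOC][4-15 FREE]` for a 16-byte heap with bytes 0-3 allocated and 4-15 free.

Answer: [0-16 ALLOC][17-23 ALLOC][24-41 FREE]

Derivation:
Op 1: a = malloc(10) -> a = 0; heap: [0-9 ALLOC][10-41 FREE]
Op 2: a = realloc(a, 10) -> a = 0; heap: [0-9 ALLOC][10-41 FREE]
Op 3: a = realloc(a, 17) -> a = 0; heap: [0-16 ALLOC][17-41 FREE]
Op 4: b = malloc(7) -> b = 17; heap: [0-16 ALLOC][17-23 ALLOC][24-41 FREE]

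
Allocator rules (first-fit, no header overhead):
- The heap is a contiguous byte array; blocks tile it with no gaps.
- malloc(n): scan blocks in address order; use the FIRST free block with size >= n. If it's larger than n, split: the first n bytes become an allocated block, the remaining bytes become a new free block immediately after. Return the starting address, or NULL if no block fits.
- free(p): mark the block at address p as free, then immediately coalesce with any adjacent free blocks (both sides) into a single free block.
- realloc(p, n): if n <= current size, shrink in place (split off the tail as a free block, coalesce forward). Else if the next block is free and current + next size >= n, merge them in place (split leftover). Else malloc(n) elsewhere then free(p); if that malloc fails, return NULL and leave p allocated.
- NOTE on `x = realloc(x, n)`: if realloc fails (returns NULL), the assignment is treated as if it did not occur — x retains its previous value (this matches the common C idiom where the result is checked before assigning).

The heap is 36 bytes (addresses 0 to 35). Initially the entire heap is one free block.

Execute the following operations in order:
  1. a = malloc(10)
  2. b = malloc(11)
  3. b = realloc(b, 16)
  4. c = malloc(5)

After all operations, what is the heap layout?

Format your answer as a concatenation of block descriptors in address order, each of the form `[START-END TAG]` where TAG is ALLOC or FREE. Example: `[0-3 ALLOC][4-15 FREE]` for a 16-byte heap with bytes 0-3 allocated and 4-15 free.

Op 1: a = malloc(10) -> a = 0; heap: [0-9 ALLOC][10-35 FREE]
Op 2: b = malloc(11) -> b = 10; heap: [0-9 ALLOC][10-20 ALLOC][21-35 FREE]
Op 3: b = realloc(b, 16) -> b = 10; heap: [0-9 ALLOC][10-25 ALLOC][26-35 FREE]
Op 4: c = malloc(5) -> c = 26; heap: [0-9 ALLOC][10-25 ALLOC][26-30 ALLOC][31-35 FREE]

Answer: [0-9 ALLOC][10-25 ALLOC][26-30 ALLOC][31-35 FREE]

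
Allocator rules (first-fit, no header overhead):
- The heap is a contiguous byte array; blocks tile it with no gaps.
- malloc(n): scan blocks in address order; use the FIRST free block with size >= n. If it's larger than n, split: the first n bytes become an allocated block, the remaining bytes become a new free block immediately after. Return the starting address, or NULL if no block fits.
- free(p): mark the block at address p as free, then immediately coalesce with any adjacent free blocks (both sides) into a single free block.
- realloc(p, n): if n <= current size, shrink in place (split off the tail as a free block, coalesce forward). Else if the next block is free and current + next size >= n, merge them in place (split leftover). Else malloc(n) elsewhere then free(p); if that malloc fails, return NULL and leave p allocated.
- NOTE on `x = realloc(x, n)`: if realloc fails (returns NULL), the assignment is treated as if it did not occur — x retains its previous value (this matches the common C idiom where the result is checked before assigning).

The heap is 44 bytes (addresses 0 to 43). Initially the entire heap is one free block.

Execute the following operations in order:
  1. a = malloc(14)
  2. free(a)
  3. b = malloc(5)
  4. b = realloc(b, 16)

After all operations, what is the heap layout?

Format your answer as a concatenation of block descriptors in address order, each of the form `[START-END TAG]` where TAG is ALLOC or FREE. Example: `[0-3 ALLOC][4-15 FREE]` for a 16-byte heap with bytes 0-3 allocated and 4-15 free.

Op 1: a = malloc(14) -> a = 0; heap: [0-13 ALLOC][14-43 FREE]
Op 2: free(a) -> (freed a); heap: [0-43 FREE]
Op 3: b = malloc(5) -> b = 0; heap: [0-4 ALLOC][5-43 FREE]
Op 4: b = realloc(b, 16) -> b = 0; heap: [0-15 ALLOC][16-43 FREE]

Answer: [0-15 ALLOC][16-43 FREE]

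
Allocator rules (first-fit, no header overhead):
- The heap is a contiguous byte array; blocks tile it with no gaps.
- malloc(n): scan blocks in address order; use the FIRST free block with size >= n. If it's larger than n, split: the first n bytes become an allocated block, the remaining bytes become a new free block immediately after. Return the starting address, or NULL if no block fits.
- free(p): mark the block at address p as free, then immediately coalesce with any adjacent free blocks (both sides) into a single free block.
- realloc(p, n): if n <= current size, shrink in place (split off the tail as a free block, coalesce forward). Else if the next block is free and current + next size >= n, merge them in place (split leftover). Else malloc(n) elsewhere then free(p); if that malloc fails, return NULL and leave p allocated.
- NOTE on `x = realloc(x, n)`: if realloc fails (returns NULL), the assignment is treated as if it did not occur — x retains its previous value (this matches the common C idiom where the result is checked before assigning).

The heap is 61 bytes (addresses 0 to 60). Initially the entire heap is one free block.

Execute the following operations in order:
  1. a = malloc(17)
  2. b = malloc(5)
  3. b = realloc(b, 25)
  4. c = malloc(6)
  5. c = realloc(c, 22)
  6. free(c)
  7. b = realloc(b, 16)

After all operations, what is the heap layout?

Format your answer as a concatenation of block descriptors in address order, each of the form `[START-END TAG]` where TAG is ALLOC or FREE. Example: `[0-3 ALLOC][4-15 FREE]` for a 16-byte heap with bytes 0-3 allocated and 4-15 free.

Op 1: a = malloc(17) -> a = 0; heap: [0-16 ALLOC][17-60 FREE]
Op 2: b = malloc(5) -> b = 17; heap: [0-16 ALLOC][17-21 ALLOC][22-60 FREE]
Op 3: b = realloc(b, 25) -> b = 17; heap: [0-16 ALLOC][17-41 ALLOC][42-60 FREE]
Op 4: c = malloc(6) -> c = 42; heap: [0-16 ALLOC][17-41 ALLOC][42-47 ALLOC][48-60 FREE]
Op 5: c = realloc(c, 22) -> NULL (c unchanged); heap: [0-16 ALLOC][17-41 ALLOC][42-47 ALLOC][48-60 FREE]
Op 6: free(c) -> (freed c); heap: [0-16 ALLOC][17-41 ALLOC][42-60 FREE]
Op 7: b = realloc(b, 16) -> b = 17; heap: [0-16 ALLOC][17-32 ALLOC][33-60 FREE]

Answer: [0-16 ALLOC][17-32 ALLOC][33-60 FREE]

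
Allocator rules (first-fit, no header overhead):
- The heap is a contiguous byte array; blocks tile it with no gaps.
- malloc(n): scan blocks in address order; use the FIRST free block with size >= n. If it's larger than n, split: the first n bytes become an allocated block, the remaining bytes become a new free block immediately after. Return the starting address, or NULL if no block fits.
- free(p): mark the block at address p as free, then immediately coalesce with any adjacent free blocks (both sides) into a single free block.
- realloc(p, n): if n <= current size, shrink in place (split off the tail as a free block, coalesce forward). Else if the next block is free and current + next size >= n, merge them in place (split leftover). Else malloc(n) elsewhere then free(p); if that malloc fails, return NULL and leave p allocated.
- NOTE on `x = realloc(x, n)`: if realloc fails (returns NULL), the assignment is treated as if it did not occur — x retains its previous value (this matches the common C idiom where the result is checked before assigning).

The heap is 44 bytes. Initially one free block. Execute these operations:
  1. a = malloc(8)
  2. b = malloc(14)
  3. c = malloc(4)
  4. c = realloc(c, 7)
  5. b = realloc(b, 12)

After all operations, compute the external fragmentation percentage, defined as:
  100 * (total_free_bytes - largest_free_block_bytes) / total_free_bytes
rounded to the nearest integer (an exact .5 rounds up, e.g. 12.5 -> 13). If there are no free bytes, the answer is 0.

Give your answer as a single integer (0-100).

Answer: 12

Derivation:
Op 1: a = malloc(8) -> a = 0; heap: [0-7 ALLOC][8-43 FREE]
Op 2: b = malloc(14) -> b = 8; heap: [0-7 ALLOC][8-21 ALLOC][22-43 FREE]
Op 3: c = malloc(4) -> c = 22; heap: [0-7 ALLOC][8-21 ALLOC][22-25 ALLOC][26-43 FREE]
Op 4: c = realloc(c, 7) -> c = 22; heap: [0-7 ALLOC][8-21 ALLOC][22-28 ALLOC][29-43 FREE]
Op 5: b = realloc(b, 12) -> b = 8; heap: [0-7 ALLOC][8-19 ALLOC][20-21 FREE][22-28 ALLOC][29-43 FREE]
Free blocks: [2 15] total_free=17 largest=15 -> 100*(17-15)/17 = 200/17 ≈ 11.765 -> rounds to 12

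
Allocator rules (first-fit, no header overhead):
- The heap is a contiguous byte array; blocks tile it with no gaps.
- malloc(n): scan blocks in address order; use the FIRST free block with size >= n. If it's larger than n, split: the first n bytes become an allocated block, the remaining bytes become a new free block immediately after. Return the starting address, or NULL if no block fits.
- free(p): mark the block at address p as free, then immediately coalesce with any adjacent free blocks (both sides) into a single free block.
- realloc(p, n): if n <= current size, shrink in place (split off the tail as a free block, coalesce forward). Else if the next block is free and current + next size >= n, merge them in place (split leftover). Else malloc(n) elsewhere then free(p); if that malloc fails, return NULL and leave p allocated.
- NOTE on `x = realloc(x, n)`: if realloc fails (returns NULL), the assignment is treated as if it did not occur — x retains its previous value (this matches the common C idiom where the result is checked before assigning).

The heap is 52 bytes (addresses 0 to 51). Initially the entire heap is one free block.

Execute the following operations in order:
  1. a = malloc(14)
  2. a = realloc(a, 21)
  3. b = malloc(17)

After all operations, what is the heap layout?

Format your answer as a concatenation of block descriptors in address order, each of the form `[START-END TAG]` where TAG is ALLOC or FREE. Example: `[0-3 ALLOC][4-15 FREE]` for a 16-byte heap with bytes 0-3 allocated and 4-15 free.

Op 1: a = malloc(14) -> a = 0; heap: [0-13 ALLOC][14-51 FREE]
Op 2: a = realloc(a, 21) -> a = 0; heap: [0-20 ALLOC][21-51 FREE]
Op 3: b = malloc(17) -> b = 21; heap: [0-20 ALLOC][21-37 ALLOC][38-51 FREE]

Answer: [0-20 ALLOC][21-37 ALLOC][38-51 FREE]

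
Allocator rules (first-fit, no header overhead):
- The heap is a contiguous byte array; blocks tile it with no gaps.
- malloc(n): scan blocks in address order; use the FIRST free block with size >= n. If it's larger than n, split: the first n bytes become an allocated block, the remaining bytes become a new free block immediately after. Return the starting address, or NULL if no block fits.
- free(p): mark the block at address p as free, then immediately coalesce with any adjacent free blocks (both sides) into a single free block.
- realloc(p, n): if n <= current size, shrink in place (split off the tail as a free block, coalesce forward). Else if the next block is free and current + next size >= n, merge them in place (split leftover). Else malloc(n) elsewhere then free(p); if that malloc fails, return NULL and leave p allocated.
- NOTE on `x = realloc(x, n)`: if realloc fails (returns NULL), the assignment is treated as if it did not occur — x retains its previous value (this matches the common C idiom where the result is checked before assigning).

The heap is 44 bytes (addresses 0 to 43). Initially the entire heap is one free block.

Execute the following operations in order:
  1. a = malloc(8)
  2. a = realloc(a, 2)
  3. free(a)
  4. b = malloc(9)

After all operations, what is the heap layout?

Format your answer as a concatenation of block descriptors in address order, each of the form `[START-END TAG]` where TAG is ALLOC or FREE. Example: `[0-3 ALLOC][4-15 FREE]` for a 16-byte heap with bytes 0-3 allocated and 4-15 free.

Op 1: a = malloc(8) -> a = 0; heap: [0-7 ALLOC][8-43 FREE]
Op 2: a = realloc(a, 2) -> a = 0; heap: [0-1 ALLOC][2-43 FREE]
Op 3: free(a) -> (freed a); heap: [0-43 FREE]
Op 4: b = malloc(9) -> b = 0; heap: [0-8 ALLOC][9-43 FREE]

Answer: [0-8 ALLOC][9-43 FREE]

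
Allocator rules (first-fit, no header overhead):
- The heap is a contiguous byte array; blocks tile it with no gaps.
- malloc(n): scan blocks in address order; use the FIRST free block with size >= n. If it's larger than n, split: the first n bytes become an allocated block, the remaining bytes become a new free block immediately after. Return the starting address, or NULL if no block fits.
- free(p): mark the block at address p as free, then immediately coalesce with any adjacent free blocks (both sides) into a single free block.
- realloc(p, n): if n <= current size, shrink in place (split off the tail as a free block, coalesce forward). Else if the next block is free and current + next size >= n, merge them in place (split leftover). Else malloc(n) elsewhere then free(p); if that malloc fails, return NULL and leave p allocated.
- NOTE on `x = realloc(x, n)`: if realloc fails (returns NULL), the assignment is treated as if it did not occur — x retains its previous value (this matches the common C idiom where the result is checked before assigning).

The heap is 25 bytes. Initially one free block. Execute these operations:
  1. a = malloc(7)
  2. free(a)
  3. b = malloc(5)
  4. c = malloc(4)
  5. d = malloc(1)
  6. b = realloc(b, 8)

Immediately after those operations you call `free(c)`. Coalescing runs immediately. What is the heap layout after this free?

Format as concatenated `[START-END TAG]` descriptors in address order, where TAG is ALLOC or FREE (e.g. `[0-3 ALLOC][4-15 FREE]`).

Op 1: a = malloc(7) -> a = 0; heap: [0-6 ALLOC][7-24 FREE]
Op 2: free(a) -> (freed a); heap: [0-24 FREE]
Op 3: b = malloc(5) -> b = 0; heap: [0-4 ALLOC][5-24 FREE]
Op 4: c = malloc(4) -> c = 5; heap: [0-4 ALLOC][5-8 ALLOC][9-24 FREE]
Op 5: d = malloc(1) -> d = 9; heap: [0-4 ALLOC][5-8 ALLOC][9-9 ALLOC][10-24 FREE]
Op 6: b = realloc(b, 8) -> b = 10; heap: [0-4 FREE][5-8 ALLOC][9-9 ALLOC][10-17 ALLOC][18-24 FREE]
free(c): c = 5 -> block [5-8 ALLOC]; mark free, coalesce with adjacent free neighbors -> [0-8 FREE][9-9 ALLOC][10-17 ALLOC][18-24 FREE]

Answer: [0-8 FREE][9-9 ALLOC][10-17 ALLOC][18-24 FREE]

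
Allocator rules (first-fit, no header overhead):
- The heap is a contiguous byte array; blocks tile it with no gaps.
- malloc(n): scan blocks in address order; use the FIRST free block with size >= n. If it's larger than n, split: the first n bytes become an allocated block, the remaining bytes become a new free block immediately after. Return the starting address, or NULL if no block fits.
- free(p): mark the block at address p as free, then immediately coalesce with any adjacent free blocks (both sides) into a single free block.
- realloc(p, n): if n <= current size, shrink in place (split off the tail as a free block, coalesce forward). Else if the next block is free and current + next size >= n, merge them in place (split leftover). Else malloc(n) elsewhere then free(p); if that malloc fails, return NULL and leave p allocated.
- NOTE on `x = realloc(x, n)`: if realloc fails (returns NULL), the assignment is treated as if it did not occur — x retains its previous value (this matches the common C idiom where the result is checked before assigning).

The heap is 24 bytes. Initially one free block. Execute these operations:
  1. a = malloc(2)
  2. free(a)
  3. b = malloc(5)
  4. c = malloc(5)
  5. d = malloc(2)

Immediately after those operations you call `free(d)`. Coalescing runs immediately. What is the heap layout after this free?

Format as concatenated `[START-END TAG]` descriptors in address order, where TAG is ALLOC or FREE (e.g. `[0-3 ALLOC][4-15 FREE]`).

Op 1: a = malloc(2) -> a = 0; heap: [0-1 ALLOC][2-23 FREE]
Op 2: free(a) -> (freed a); heap: [0-23 FREE]
Op 3: b = malloc(5) -> b = 0; heap: [0-4 ALLOC][5-23 FREE]
Op 4: c = malloc(5) -> c = 5; heap: [0-4 ALLOC][5-9 ALLOC][10-23 FREE]
Op 5: d = malloc(2) -> d = 10; heap: [0-4 ALLOC][5-9 ALLOC][10-11 ALLOC][12-23 FREE]
free(d): d = 10 -> block [10-11 ALLOC]; mark free, coalesce with adjacent free neighbors -> [0-4 ALLOC][5-9 ALLOC][10-23 FREE]

Answer: [0-4 ALLOC][5-9 ALLOC][10-23 FREE]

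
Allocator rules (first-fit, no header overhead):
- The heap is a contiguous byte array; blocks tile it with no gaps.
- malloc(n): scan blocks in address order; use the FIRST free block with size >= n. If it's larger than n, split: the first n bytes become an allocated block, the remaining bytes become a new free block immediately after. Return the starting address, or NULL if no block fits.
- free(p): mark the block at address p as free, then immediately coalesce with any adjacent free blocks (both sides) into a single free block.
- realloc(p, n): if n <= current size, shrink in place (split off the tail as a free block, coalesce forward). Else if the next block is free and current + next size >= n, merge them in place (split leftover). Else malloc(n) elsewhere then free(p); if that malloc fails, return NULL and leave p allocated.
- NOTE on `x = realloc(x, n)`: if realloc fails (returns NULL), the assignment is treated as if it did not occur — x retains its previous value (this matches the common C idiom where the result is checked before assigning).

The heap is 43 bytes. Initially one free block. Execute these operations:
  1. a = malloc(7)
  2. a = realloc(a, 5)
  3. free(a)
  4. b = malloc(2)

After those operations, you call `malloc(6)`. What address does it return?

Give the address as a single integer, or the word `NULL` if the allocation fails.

Op 1: a = malloc(7) -> a = 0; heap: [0-6 ALLOC][7-42 FREE]
Op 2: a = realloc(a, 5) -> a = 0; heap: [0-4 ALLOC][5-42 FREE]
Op 3: free(a) -> (freed a); heap: [0-42 FREE]
Op 4: b = malloc(2) -> b = 0; heap: [0-1 ALLOC][2-42 FREE]
malloc(6): first-fit scan over [0-1 ALLOC][2-42 FREE] -> 2

Answer: 2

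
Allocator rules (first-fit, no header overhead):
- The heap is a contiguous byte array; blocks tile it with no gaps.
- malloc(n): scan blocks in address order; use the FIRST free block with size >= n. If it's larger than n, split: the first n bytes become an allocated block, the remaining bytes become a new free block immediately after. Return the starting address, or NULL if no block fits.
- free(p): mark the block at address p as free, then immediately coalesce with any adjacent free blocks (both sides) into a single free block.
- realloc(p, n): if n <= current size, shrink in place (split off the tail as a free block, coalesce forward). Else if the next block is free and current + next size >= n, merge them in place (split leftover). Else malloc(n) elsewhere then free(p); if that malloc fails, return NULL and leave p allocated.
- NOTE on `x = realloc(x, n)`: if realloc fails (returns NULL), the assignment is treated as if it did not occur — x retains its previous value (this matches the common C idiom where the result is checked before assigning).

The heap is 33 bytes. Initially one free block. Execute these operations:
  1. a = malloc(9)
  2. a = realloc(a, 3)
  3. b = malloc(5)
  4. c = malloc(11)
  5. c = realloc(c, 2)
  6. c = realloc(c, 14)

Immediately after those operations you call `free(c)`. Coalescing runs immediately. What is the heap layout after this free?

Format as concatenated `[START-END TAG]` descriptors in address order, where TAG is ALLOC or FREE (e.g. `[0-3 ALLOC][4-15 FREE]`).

Answer: [0-2 ALLOC][3-7 ALLOC][8-32 FREE]

Derivation:
Op 1: a = malloc(9) -> a = 0; heap: [0-8 ALLOC][9-32 FREE]
Op 2: a = realloc(a, 3) -> a = 0; heap: [0-2 ALLOC][3-32 FREE]
Op 3: b = malloc(5) -> b = 3; heap: [0-2 ALLOC][3-7 ALLOC][8-32 FREE]
Op 4: c = malloc(11) -> c = 8; heap: [0-2 ALLOC][3-7 ALLOC][8-18 ALLOC][19-32 FREE]
Op 5: c = realloc(c, 2) -> c = 8; heap: [0-2 ALLOC][3-7 ALLOC][8-9 ALLOC][10-32 FREE]
Op 6: c = realloc(c, 14) -> c = 8; heap: [0-2 ALLOC][3-7 ALLOC][8-21 ALLOC][22-32 FREE]
free(c): c = 8 -> block [8-21 ALLOC]; mark free, coalesce with adjacent free neighbors -> [0-2 ALLOC][3-7 ALLOC][8-32 FREE]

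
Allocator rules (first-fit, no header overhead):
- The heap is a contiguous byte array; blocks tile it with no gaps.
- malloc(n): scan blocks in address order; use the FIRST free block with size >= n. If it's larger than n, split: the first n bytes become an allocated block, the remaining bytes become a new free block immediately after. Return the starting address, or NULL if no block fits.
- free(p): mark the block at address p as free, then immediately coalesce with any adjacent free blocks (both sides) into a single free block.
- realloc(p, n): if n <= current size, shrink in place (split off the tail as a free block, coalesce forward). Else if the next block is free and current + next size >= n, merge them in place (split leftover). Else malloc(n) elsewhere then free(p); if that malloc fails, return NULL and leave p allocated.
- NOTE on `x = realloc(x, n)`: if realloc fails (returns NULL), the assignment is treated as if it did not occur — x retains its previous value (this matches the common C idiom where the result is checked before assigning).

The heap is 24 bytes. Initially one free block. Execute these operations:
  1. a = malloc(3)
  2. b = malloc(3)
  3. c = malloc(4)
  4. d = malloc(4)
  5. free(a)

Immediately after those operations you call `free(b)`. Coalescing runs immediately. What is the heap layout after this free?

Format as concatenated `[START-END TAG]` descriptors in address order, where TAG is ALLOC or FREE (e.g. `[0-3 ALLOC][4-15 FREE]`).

Answer: [0-5 FREE][6-9 ALLOC][10-13 ALLOC][14-23 FREE]

Derivation:
Op 1: a = malloc(3) -> a = 0; heap: [0-2 ALLOC][3-23 FREE]
Op 2: b = malloc(3) -> b = 3; heap: [0-2 ALLOC][3-5 ALLOC][6-23 FREE]
Op 3: c = malloc(4) -> c = 6; heap: [0-2 ALLOC][3-5 ALLOC][6-9 ALLOC][10-23 FREE]
Op 4: d = malloc(4) -> d = 10; heap: [0-2 ALLOC][3-5 ALLOC][6-9 ALLOC][10-13 ALLOC][14-23 FREE]
Op 5: free(a) -> (freed a); heap: [0-2 FREE][3-5 ALLOC][6-9 ALLOC][10-13 ALLOC][14-23 FREE]
free(b): b = 3 -> block [3-5 ALLOC]; mark free, coalesce with adjacent free neighbors -> [0-5 FREE][6-9 ALLOC][10-13 ALLOC][14-23 FREE]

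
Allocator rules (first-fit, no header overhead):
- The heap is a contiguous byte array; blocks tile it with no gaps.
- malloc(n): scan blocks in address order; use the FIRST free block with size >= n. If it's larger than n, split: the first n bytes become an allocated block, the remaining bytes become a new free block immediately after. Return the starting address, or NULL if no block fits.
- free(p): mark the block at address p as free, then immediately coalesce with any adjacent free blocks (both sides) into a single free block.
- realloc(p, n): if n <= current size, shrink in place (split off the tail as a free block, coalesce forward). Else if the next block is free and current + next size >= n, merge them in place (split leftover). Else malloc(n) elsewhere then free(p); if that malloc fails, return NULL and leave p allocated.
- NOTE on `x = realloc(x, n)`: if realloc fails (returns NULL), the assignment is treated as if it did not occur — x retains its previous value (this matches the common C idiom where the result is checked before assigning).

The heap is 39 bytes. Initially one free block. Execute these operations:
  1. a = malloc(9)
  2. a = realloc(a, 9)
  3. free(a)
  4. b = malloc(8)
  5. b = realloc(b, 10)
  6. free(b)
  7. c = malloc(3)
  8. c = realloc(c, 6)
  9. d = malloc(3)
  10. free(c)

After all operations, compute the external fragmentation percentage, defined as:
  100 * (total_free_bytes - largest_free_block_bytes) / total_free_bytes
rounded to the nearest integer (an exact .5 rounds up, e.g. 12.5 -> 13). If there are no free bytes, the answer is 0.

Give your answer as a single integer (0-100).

Answer: 17

Derivation:
Op 1: a = malloc(9) -> a = 0; heap: [0-8 ALLOC][9-38 FREE]
Op 2: a = realloc(a, 9) -> a = 0; heap: [0-8 ALLOC][9-38 FREE]
Op 3: free(a) -> (freed a); heap: [0-38 FREE]
Op 4: b = malloc(8) -> b = 0; heap: [0-7 ALLOC][8-38 FREE]
Op 5: b = realloc(b, 10) -> b = 0; heap: [0-9 ALLOC][10-38 FREE]
Op 6: free(b) -> (freed b); heap: [0-38 FREE]
Op 7: c = malloc(3) -> c = 0; heap: [0-2 ALLOC][3-38 FREE]
Op 8: c = realloc(c, 6) -> c = 0; heap: [0-5 ALLOC][6-38 FREE]
Op 9: d = malloc(3) -> d = 6; heap: [0-5 ALLOC][6-8 ALLOC][9-38 FREE]
Op 10: free(c) -> (freed c); heap: [0-5 FREE][6-8 ALLOC][9-38 FREE]
Free blocks: [6 30] total_free=36 largest=30 -> 100*(36-30)/36 = 600/36 ≈ 16.667 -> rounds to 17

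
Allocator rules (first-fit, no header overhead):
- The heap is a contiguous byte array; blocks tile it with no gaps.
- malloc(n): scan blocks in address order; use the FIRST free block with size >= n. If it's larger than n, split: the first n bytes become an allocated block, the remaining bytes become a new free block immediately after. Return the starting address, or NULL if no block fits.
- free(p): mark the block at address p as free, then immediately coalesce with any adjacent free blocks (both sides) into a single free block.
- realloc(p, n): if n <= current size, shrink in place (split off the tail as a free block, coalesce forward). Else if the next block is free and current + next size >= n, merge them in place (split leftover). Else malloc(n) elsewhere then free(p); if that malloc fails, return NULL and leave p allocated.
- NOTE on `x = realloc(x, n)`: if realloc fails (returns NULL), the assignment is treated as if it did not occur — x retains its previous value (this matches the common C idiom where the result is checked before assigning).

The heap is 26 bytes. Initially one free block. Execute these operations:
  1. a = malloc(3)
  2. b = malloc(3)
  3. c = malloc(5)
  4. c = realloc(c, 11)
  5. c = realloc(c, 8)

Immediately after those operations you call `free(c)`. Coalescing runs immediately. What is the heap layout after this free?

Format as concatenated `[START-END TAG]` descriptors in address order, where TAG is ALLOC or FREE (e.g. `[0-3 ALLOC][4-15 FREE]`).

Answer: [0-2 ALLOC][3-5 ALLOC][6-25 FREE]

Derivation:
Op 1: a = malloc(3) -> a = 0; heap: [0-2 ALLOC][3-25 FREE]
Op 2: b = malloc(3) -> b = 3; heap: [0-2 ALLOC][3-5 ALLOC][6-25 FREE]
Op 3: c = malloc(5) -> c = 6; heap: [0-2 ALLOC][3-5 ALLOC][6-10 ALLOC][11-25 FREE]
Op 4: c = realloc(c, 11) -> c = 6; heap: [0-2 ALLOC][3-5 ALLOC][6-16 ALLOC][17-25 FREE]
Op 5: c = realloc(c, 8) -> c = 6; heap: [0-2 ALLOC][3-5 ALLOC][6-13 ALLOC][14-25 FREE]
free(c): c = 6 -> block [6-13 ALLOC]; mark free, coalesce with adjacent free neighbors -> [0-2 ALLOC][3-5 ALLOC][6-25 FREE]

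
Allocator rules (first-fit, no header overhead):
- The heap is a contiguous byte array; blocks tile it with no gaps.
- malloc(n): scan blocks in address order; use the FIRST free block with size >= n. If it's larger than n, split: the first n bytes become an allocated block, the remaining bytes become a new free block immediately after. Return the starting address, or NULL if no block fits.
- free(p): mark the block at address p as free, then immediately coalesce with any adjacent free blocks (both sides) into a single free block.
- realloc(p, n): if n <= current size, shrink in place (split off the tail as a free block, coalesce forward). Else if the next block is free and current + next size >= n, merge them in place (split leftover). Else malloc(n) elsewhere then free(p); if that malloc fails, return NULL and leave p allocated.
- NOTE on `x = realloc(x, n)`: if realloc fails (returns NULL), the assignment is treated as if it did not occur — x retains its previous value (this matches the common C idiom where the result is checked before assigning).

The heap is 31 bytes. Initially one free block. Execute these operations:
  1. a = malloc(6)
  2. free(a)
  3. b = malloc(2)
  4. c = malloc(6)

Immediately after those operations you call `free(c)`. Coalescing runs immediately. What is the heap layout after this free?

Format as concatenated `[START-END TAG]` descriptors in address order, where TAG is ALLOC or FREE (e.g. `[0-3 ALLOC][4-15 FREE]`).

Answer: [0-1 ALLOC][2-30 FREE]

Derivation:
Op 1: a = malloc(6) -> a = 0; heap: [0-5 ALLOC][6-30 FREE]
Op 2: free(a) -> (freed a); heap: [0-30 FREE]
Op 3: b = malloc(2) -> b = 0; heap: [0-1 ALLOC][2-30 FREE]
Op 4: c = malloc(6) -> c = 2; heap: [0-1 ALLOC][2-7 ALLOC][8-30 FREE]
free(c): c = 2 -> block [2-7 ALLOC]; mark free, coalesce with adjacent free neighbors -> [0-1 ALLOC][2-30 FREE]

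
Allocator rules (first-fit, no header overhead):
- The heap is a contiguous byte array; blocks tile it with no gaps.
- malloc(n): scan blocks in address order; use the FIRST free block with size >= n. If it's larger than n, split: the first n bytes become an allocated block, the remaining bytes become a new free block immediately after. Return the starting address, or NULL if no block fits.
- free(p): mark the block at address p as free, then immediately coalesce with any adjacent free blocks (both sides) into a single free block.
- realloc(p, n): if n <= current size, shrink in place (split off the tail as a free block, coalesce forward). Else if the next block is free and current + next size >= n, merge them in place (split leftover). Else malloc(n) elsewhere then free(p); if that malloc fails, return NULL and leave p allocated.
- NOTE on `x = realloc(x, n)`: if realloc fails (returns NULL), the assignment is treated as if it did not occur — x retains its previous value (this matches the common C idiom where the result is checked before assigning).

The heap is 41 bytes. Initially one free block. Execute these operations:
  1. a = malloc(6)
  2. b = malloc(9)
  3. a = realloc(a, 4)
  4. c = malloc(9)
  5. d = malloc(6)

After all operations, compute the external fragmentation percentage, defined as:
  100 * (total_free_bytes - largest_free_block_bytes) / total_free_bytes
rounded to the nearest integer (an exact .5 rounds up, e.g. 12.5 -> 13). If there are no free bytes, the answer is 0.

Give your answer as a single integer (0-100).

Answer: 15

Derivation:
Op 1: a = malloc(6) -> a = 0; heap: [0-5 ALLOC][6-40 FREE]
Op 2: b = malloc(9) -> b = 6; heap: [0-5 ALLOC][6-14 ALLOC][15-40 FREE]
Op 3: a = realloc(a, 4) -> a = 0; heap: [0-3 ALLOC][4-5 FREE][6-14 ALLOC][15-40 FREE]
Op 4: c = malloc(9) -> c = 15; heap: [0-3 ALLOC][4-5 FREE][6-14 ALLOC][15-23 ALLOC][24-40 FREE]
Op 5: d = malloc(6) -> d = 24; heap: [0-3 ALLOC][4-5 FREE][6-14 ALLOC][15-23 ALLOC][24-29 ALLOC][30-40 FREE]
Free blocks: [2 11] total_free=13 largest=11 -> 100*(13-11)/13 = 200/13 ≈ 15.385 -> rounds to 15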